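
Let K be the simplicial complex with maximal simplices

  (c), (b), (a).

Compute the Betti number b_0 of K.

We work with the vertex ordering a < b < c. The simplices of K, each written with vertices in increasing order, are:

  0-simplices (3): a, b, c

Hence C_0 ≅ Z^3.

Computing H_k = (kernel of ∂_k) / (image of ∂_{k+1}):

  H_0: rank C_0 − rank ∂_1 = 3 − 0 = 3, and there is no ∂_1, so H_0 = Z^3.

(K is a triangulation of a set of 3 points.)

Hence the Betti numbers are b_0 = 3.

b_0 = 3.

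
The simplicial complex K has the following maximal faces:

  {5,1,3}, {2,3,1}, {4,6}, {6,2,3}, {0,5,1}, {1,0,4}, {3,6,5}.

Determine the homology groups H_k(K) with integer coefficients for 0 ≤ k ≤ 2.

H_0 ≅ Z,  H_1 ≅ Z,  H_2 = 0.

We work with the vertex ordering 0 < 1 < 2 < 3 < 4 < 5 < 6. The simplices of K, each written with vertices in increasing order, are:

  0-simplices (7): [0], [1], [2], [3], [4], [5], [6]
  1-simplices (13): [0,1], [0,4], [0,5], [1,2], [1,3], [1,4], [1,5], [2,3], [2,6], [3,5], [3,6], [4,6], [5,6]
  2-simplices (6): [0,1,4], [0,1,5], [1,2,3], [1,3,5], [2,3,6], [3,5,6]

giving chain groups C_0 ≅ Z^7, C_1 ≅ Z^13, C_2 ≅ Z^6.

The boundary map ∂_1: C_1 → C_0 is given by ∂[p,q] = [q] − [p].
This gives a 7×13 integer matrix of rank 6; reducing to Smith normal form yields diagonal entries (1,1,1,1,1,1).

The boundary map ∂_2: C_2 → C_1 sends each 2-simplex [p,q,r] to [q,r] − [p,r] + [p,q]. For instance
  ∂[0,1,4] = [1,4] − [0,4] + [0,1],
  ∂[0,1,5] = [1,5] − [0,5] + [0,1].
The resulting 13×6 matrix has rank 6, and its Smith normal form has invariant factors (1,1,1,1,1,1).

From H_k ≅ ker(∂_k) / im(∂_{k+1}) we obtain:

  H_0: rank C_0 − rank ∂_1 = 7 − 6 = 1, and the invariant factors of ∂_1 are all 1, so H_0 = Z.
  H_1: rank ker ∂_1 − rank ∂_2 = (13 − 6) − 6 = 1, and the invariant factors of ∂_2 are all 1, so H_1 = Z.
  H_2: rank ker ∂_2 − rank ∂_3 = (6 − 6) − 0 = 0, and there is no ∂_3, so H_2 = 0.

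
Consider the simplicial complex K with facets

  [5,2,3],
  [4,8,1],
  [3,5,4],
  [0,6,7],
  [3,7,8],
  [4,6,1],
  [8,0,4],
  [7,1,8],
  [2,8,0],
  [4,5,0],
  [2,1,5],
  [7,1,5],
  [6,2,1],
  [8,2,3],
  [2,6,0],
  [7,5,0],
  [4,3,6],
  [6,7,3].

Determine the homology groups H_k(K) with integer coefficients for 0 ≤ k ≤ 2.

H_0 = Z,  H_1 = Z^2,  H_2 = Z.

Order the vertices as 0 < 1 < 2 < 3 < 4 < 5 < 6 < 7 < 8. Listing each simplex with vertices in this order, K has dimension 2 with simplices:

  0-simplices (9): [0], [1], [2], [3], [4], [5], [6], [7], [8]
  1-simplices (27): (27 of them)
  2-simplices (18): [0,2,6], [0,2,8], [0,4,5], [0,4,8], [0,5,7], [0,6,7], [1,2,5], [1,2,6], [1,4,6], [1,4,8], [1,5,7], [1,7,8], [2,3,5], [2,3,8], [3,4,5], [3,4,6], [3,6,7], [3,7,8]

giving chain groups C_0 ≅ Z^9, C_1 ≅ Z^27, C_2 ≅ Z^18.

The boundary map ∂_1: C_1 → C_0 is given by ∂[p,q] = [q] − [p].
The resulting 9×27 matrix has rank 8, and its Smith normal form has invariant factors (1,1,1,1,1,1,1,1).

∂_2: C_2 → C_1 sends each 2-simplex [p,q,r] to [q,r] − [p,r] + [p,q]. For instance
  ∂[0,5,7] = [5,7] − [0,7] + [0,5],
  ∂[3,7,8] = [7,8] − [3,8] + [3,7].
As a 27×18 matrix over Z this has rank 17, with invariant factors (1,1,1,1,1,1,1,1,1,1,1,1,1,1,1,1,1).

Computing H_k = (kernel of ∂_k) / (image of ∂_{k+1}):

  H_0: rank C_0 − rank ∂_1 = 9 − 8 = 1, and the invariant factors of ∂_1 are all 1, so H_0 ≅ Z.
  H_1: rank ker ∂_1 − rank ∂_2 = (27 − 8) − 17 = 2, and the invariant factors of ∂_2 are all 1, so H_1 ≅ Z^2.
  H_2: rank ker ∂_2 − rank ∂_3 = (18 − 17) − 0 = 1, and there is no ∂_3, so H_2 ≅ Z.

(K is a triangulation of the torus T^2.)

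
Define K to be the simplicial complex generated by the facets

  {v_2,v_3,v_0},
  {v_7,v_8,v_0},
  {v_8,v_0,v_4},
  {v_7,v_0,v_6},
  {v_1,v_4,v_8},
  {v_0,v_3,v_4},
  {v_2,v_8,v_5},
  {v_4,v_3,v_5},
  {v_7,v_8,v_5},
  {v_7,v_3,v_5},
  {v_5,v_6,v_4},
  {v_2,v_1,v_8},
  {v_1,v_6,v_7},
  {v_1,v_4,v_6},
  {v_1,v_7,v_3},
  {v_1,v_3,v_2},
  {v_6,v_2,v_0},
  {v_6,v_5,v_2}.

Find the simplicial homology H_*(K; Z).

H_0 ≅ Z,  H_1 ≅ Z^2,  H_2 ≅ Z.

Order the vertices as v_0 < v_1 < v_2 < v_3 < v_4 < v_5 < v_6 < v_7 < v_8. Listing each simplex with vertices in this order, K has dimension 2 with simplices:

  0-simplices (9): [v_0], [v_1], [v_2], [v_3], [v_4], [v_5], [v_6], [v_7], [v_8]
  1-simplices (27): (27 of them)
  2-simplices (18): (18 of them)

giving chain groups C_0 ≅ Z^9, C_1 ≅ Z^27, C_2 ≅ Z^18.

∂_1: C_1 → C_0 sends each edge [p,q] (with p < q) to q − p.
As a 9×27 matrix over Z this has rank 8, with invariant factors (1,1,1,1,1,1,1,1).

Boundary ∂_2: C_2 → C_1 maps a triangle to the signed sum of its edges. For instance
  ∂[v_2,v_5,v_8] = [v_5,v_8] − [v_2,v_8] + [v_2,v_5],
  ∂[v_2,v_5,v_6] = [v_5,v_6] − [v_2,v_6] + [v_2,v_5].
The 27×18 boundary matrix has rank 17 and Smith normal form diag(1,1,1,1,1,1,1,1,1,1,1,1,1,1,1,1,1).

Computing H_k = (kernel of ∂_k) / (image of ∂_{k+1}):

  H_0: rank C_0 − rank ∂_1 = 9 − 8 = 1, and the invariant factors of ∂_1 are all 1, so H_0 = Z.
  H_1: rank ker ∂_1 − rank ∂_2 = (27 − 8) − 17 = 2, and the invariant factors of ∂_2 are all 1, so H_1 = Z^2.
  H_2: rank ker ∂_2 − rank ∂_3 = (18 − 17) − 0 = 1, and there is no ∂_3, so H_2 = Z.

(K is a triangulation of the torus T^2.)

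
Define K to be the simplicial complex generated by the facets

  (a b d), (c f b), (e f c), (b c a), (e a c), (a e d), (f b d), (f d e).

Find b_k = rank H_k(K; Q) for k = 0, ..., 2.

b_0 = 1, b_1 = 0, b_2 = 1.

Fix the vertex order a < b < c < d < e < f and write every simplex with vertices in increasing order. Then dim K = 2 and the simplices of K are:

  0-simplices (6): a, b, c, d, e, f
  1-simplices (12): ab, ac, ad, ae, bc, bd, bf, ce, cf, de, df, ef
  2-simplices (8): abc, abd, ace, ade, bcf, bdf, cef, def

so the chain groups are C_0 ≅ Z^6, C_1 ≅ Z^12, C_2 ≅ Z^8.

Boundary ∂_1: C_1 → C_0 maps an edge to its endpoints' difference, ∂[p,q] = q − p.
This gives a 6×12 integer matrix of rank 5; reducing to Smith normal form yields diagonal entries (1,1,1,1,1).

The boundary map ∂_2: C_2 → C_1 maps a triangle to the signed sum of its edges. For instance
  ∂abc = bc − ac + ab,
  ∂cef = ef − cf + ce.
This gives a 12×8 integer matrix of rank 7; reducing to Smith normal form yields diagonal entries (1,1,1,1,1,1,1).

Computing H_k = (kernel of ∂_k) / (image of ∂_{k+1}):

  H_0: rank C_0 − rank ∂_1 = 6 − 5 = 1, and the invariant factors of ∂_1 are all 1, so H_0 ≅ Z.
  H_1: rank ker ∂_1 − rank ∂_2 = (12 − 5) − 7 = 0, and the invariant factors of ∂_2 are all 1, so H_1 ≅ 0.
  H_2: rank ker ∂_2 − rank ∂_3 = (8 − 7) − 0 = 1, and there is no ∂_3, so H_2 ≅ Z.

Hence the Betti numbers are b_0 = 1, b_1 = 0, b_2 = 1.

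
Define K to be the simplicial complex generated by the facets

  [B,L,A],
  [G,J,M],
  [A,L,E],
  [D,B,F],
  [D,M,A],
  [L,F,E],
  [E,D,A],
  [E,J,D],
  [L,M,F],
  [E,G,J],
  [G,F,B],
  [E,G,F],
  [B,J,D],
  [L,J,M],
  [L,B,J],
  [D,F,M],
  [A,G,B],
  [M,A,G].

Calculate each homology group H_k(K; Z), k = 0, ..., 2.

H_0 = Z,  H_1 = Z^2,  H_2 = Z.

We work with the vertex ordering A < B < D < E < F < G < J < L < M. The simplices of K, each written with vertices in increasing order, are:

  0-simplices (9): A, B, D, E, F, G, J, L, M
  1-simplices (27): AB, AD, AE, AG, AL, AM, BD, BF, BG, BJ, BL, DE, DF, DJ, DM, EF, EG, EJ, EL, FG, FL, FM, GJ, GM, JL, JM, LM
  2-simplices (18): ABG, ABL, ADE, ADM, AEL, AGM, BDF, BDJ, BFG, BJL, DEJ, DFM, EFG, EFL, EGJ, FLM, GJM, JLM

so the chain groups are C_0 ≅ Z^9, C_1 ≅ Z^27, C_2 ≅ Z^18.

∂_1: C_1 → C_0 is given by ∂[p,q] = [q] − [p].
This gives a 9×27 integer matrix of rank 8; reducing to Smith normal form yields diagonal entries (1,1,1,1,1,1,1,1).

∂_2: C_2 → C_1 acts by ∂[p,q,r] = [q,r] − [p,r] + [p,q]. For instance
  ∂FLM = LM − FM + FL,
  ∂BFG = FG − BG + BF.
The 27×18 boundary matrix has rank 17 and Smith normal form diag(1,1,1,1,1,1,1,1,1,1,1,1,1,1,1,1,1).

Now H_k = ker ∂_k / im ∂_{k+1}, so:

  H_0: rank C_0 − rank ∂_1 = 9 − 8 = 1, and the invariant factors of ∂_1 are all 1, so H_0 ≅ Z.
  H_1: rank ker ∂_1 − rank ∂_2 = (27 − 8) − 17 = 2, and the invariant factors of ∂_2 are all 1, so H_1 ≅ Z^2.
  H_2: rank ker ∂_2 − rank ∂_3 = (18 − 17) − 0 = 1, and there is no ∂_3, so H_2 ≅ Z.

As a check, the Euler characteristic is 9 − 27 + 18 = 0, which agrees with 1 − 2 + 1 = 0.
(K is a triangulation of the torus T^2.)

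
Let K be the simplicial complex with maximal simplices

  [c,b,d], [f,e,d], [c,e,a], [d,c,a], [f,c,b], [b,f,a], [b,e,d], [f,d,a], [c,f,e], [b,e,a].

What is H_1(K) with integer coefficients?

Fix the vertex order a < b < c < d < e < f and write every simplex with vertices in increasing order. Then dim K = 2 and the simplices of K are:

  0-simplices (6): a, b, c, d, e, f
  1-simplices (15): ab, ac, ad, ae, af, bc, bd, be, bf, cd, ce, cf, de, df, ef
  2-simplices (10): abe, abf, acd, ace, adf, bcd, bcf, bde, cef, def

so the chain groups are C_0 ≅ Z^6, C_1 ≅ Z^15, C_2 ≅ Z^10.

The boundary map ∂_1: C_1 → C_0 maps an edge to its endpoints' difference, ∂[p,q] = q − p.
The 6×15 boundary matrix has rank 5 and Smith normal form diag(1,1,1,1,1).

∂_2: C_2 → C_1 acts by ∂[p,q,r] = [q,r] − [p,r] + [p,q]. For instance
  ∂def = ef − df + de,
  ∂adf = df − af + ad.
The resulting 15×10 matrix has rank 10, and its Smith normal form has invariant factors (1,1,1,1,1,1,1,1,1,2).

Now H_k = ker ∂_k / im ∂_{k+1}, so:

  H_1: rank ker ∂_1 − rank ∂_2 = (15 − 5) − 10 = 0, and ∂_2 has invariant factor 2 > 1, so H_1 = Z/2.

H_1 = Z/2.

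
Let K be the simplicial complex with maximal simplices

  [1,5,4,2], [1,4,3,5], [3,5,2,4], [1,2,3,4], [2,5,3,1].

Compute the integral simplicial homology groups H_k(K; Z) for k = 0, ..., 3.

Fix the vertex order 1 < 2 < 3 < 4 < 5 and write every simplex with vertices in increasing order. Then dim K = 3 and the simplices of K are:

  0-simplices (5): [1], [2], [3], [4], [5]
  1-simplices (10): [1,2], [1,3], [1,4], [1,5], [2,3], [2,4], [2,5], [3,4], [3,5], [4,5]
  2-simplices (10): [1,2,3], [1,2,4], [1,2,5], [1,3,4], [1,3,5], [1,4,5], [2,3,4], [2,3,5], [2,4,5], [3,4,5]
  3-simplices (5): [1,2,3,4], [1,2,3,5], [1,2,4,5], [1,3,4,5], [2,3,4,5]

giving chain groups C_0 ≅ Z^5, C_1 ≅ Z^10, C_2 ≅ Z^10, C_3 ≅ Z^5.

∂_1: C_1 → C_0 is given by ∂[p,q] = [q] − [p]. For instance
  ∂[1,5] = [5] − [1].
The resulting 5×10 matrix has rank 4, and its Smith normal form has invariant factors (1,1,1,1).

∂_2: C_2 → C_1 acts by ∂[p,q,r] = [q,r] − [p,r] + [p,q]. For instance
  ∂[2,4,5] = [4,5] − [2,5] + [2,4],
  ∂[1,2,4] = [2,4] − [1,4] + [1,2].
The resulting 10×10 matrix has rank 6, and its Smith normal form has invariant factors (1,1,1,1,1,1).

Boundary ∂_3: C_3 → C_2 sends each 3-simplex σ to the alternating sum Σ_i (−1)^i (σ with its i-th vertex removed). For instance
  ∂[1,2,3,5] = [2,3,5] − [1,3,5] + [1,2,5] − [1,2,3],
  ∂[2,3,4,5] = [3,4,5] − [2,4,5] + [2,3,5] − [2,3,4].
The 10×5 boundary matrix has rank 4 and Smith normal form diag(1,1,1,1).

From H_k ≅ ker(∂_k) / im(∂_{k+1}) we obtain:

  H_0: rank C_0 − rank ∂_1 = 5 − 4 = 1, and the invariant factors of ∂_1 are all 1, so H_0 ≅ Z.
  H_1: rank ker ∂_1 − rank ∂_2 = (10 − 4) − 6 = 0, and the invariant factors of ∂_2 are all 1, so H_1 ≅ 0.
  H_2: rank ker ∂_2 − rank ∂_3 = (10 − 6) − 4 = 0, and the invariant factors of ∂_3 are all 1, so H_2 ≅ 0.
  H_3: rank ker ∂_3 − rank ∂_4 = (5 − 4) − 0 = 1, and there is no ∂_4, so H_3 ≅ Z.

As a check, the Euler characteristic is 5 − 10 + 10 − 5 = 0, which agrees with 1 − 0 + 0 − 1 = 0.

H_0 = Z,  H_1 = 0,  H_2 = 0,  H_3 = Z.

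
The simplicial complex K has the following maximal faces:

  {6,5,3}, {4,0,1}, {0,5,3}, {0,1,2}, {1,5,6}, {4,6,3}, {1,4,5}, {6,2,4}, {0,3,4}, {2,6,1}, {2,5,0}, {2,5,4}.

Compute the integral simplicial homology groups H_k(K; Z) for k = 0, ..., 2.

H_0 = Z,  H_1 = Z/2Z,  H_2 = 0.

Take the total order 0 < 1 < 2 < 3 < 4 < 5 < 6 on the vertex set. Then K (dimension 2) consists of the simplices:

  0-simplices (7): [0], [1], [2], [3], [4], [5], [6]
  1-simplices (18): [0,1], [0,2], [0,3], [0,4], [0,5], [1,2], [1,4], [1,5], [1,6], [2,4], [2,5], [2,6], [3,4], [3,5], [3,6], [4,5], [4,6], [5,6]
  2-simplices (12): [0,1,2], [0,1,4], [0,2,5], [0,3,4], [0,3,5], [1,2,6], [1,4,5], [1,5,6], [2,4,5], [2,4,6], [3,4,6], [3,5,6]

Hence C_0 ≅ Z^7, C_1 ≅ Z^18, C_2 ≅ Z^12.

∂_1: C_1 → C_0 is given by ∂[p,q] = [q] − [p]. For instance
  ∂[4,6] = [6] − [4].
The 7×18 boundary matrix has rank 6 and Smith normal form diag(1,1,1,1,1,1).

The boundary map ∂_2: C_2 → C_1 maps a triangle to the signed sum of its edges. For instance
  ∂[0,2,5] = [2,5] − [0,5] + [0,2],
  ∂[0,1,2] = [1,2] − [0,2] + [0,1].
As a 18×12 matrix over Z this has rank 12, with invariant factors (1,1,1,1,1,1,1,1,1,1,1,2).

Reading off H_k = ker ∂_k / im ∂_{k+1}:

  H_0: rank C_0 − rank ∂_1 = 7 − 6 = 1, and the invariant factors of ∂_1 are all 1, so H_0 = Z.
  H_1: rank ker ∂_1 − rank ∂_2 = (18 − 6) − 12 = 0, and ∂_2 has invariant factor 2 > 1, so H_1 = Z/2Z.
  H_2: rank ker ∂_2 − rank ∂_3 = (12 − 12) − 0 = 0, and there is no ∂_3, so H_2 = 0.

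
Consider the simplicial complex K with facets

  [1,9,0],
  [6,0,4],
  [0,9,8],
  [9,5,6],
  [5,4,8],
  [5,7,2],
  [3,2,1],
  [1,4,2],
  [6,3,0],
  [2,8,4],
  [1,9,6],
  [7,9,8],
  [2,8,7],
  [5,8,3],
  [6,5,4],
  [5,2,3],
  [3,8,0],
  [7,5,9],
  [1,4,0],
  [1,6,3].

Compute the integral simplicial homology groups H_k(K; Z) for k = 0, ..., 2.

Fix the vertex order 0 < 1 < 2 < 3 < 4 < 5 < 6 < 7 < 8 < 9 and write every simplex with vertices in increasing order. Then dim K = 2 and the simplices of K are:

  0-simplices (10): [0], [1], [2], [3], [4], [5], [6], [7], [8], [9]
  1-simplices (30): (30 of them)
  2-simplices (20): (20 of them)

so the chain groups are C_0 ≅ Z^10, C_1 ≅ Z^30, C_2 ≅ Z^20.

Boundary ∂_1: C_1 → C_0 maps an edge to its endpoints' difference, ∂[p,q] = q − p. For instance
  ∂[1,4] = [4] − [1].
As a 10×30 matrix over Z this has rank 9, with invariant factors (1,1,1,1,1,1,1,1,1).

∂_2: C_2 → C_1 sends each 2-simplex [p,q,r] to [q,r] − [p,r] + [p,q]. For instance
  ∂[1,2,4] = [2,4] − [1,4] + [1,2],
  ∂[3,5,8] = [5,8] − [3,8] + [3,5].
As a 30×20 matrix over Z this has rank 20, with invariant factors (1,1,1,1,1,1,1,1,1,1,1,1,1,1,1,1,1,1,1,2).

Computing H_k = (kernel of ∂_k) / (image of ∂_{k+1}):

  H_0: rank C_0 − rank ∂_1 = 10 − 9 = 1, and the invariant factors of ∂_1 are all 1, so H_0 = Z.
  H_1: rank ker ∂_1 − rank ∂_2 = (30 − 9) − 20 = 1, and ∂_2 has invariant factor 2 > 1, so H_1 = Z ⊕ Z/2Z.
  H_2: rank ker ∂_2 − rank ∂_3 = (20 − 20) − 0 = 0, and there is no ∂_3, so H_2 = 0.

H_0 ≅ Z,  H_1 ≅ Z ⊕ Z/2Z,  H_2 = 0.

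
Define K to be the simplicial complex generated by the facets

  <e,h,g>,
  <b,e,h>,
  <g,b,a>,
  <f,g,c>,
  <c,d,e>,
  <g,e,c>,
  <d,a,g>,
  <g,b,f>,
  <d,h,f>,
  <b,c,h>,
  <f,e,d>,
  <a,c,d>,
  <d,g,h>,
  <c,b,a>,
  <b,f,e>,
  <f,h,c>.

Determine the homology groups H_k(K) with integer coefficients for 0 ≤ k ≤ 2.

Fix the vertex order a < b < c < d < e < f < g < h and write every simplex with vertices in increasing order. Then dim K = 2 and the simplices of K are:

  0-simplices (8): a, b, c, d, e, f, g, h
  1-simplices (24): ab, ac, ad, ag, bc, be, bf, bg, bh, cd, ce, cf, cg, ch, de, df, dg, dh, ef, eg, eh, fg, fh, gh
  2-simplices (16): abc, abg, acd, adg, bch, bef, beh, bfg, cde, ceg, cfg, cfh, def, dfh, dgh, egh

Hence C_0 ≅ Z^8, C_1 ≅ Z^24, C_2 ≅ Z^16.

The boundary map ∂_1: C_1 → C_0 maps an edge to its endpoints' difference, ∂[p,q] = q − p. For instance
  ∂bg = g − b.
The resulting 8×24 matrix has rank 7, and its Smith normal form has invariant factors (1,1,1,1,1,1,1).

The boundary map ∂_2: C_2 → C_1 sends each 2-simplex [p,q,r] to [q,r] − [p,r] + [p,q]. For instance
  ∂egh = gh − eh + eg,
  ∂bef = ef − bf + be.
The 24×16 boundary matrix has rank 15 and Smith normal form diag(1,1,1,1,1,1,1,1,1,1,1,1,1,1,1).

Reading off H_k = ker ∂_k / im ∂_{k+1}:

  H_0: rank C_0 − rank ∂_1 = 8 − 7 = 1, and the invariant factors of ∂_1 are all 1, so H_0 ≅ Z.
  H_1: rank ker ∂_1 − rank ∂_2 = (24 − 7) − 15 = 2, and the invariant factors of ∂_2 are all 1, so H_1 ≅ Z^2.
  H_2: rank ker ∂_2 − rank ∂_3 = (16 − 15) − 0 = 1, and there is no ∂_3, so H_2 ≅ Z.

As a check, the Euler characteristic is 8 − 24 + 16 = 0, which agrees with 1 − 2 + 1 = 0.
(K is a triangulation of the torus T^2.)

H_0 = Z,  H_1 = Z^2,  H_2 = Z.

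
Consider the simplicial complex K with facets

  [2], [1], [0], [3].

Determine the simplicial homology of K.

Fix the vertex order 0 < 1 < 2 < 3 and write every simplex with vertices in increasing order. Then dim K = 0 and the simplices of K are:

  0-simplices (4): [0], [1], [2], [3]

so the chain groups are C_0 ≅ Z^4.

Reading off H_k = ker ∂_k / im ∂_{k+1}:

  H_0: rank C_0 − rank ∂_1 = 4 − 0 = 4, and there is no ∂_1, so H_0 ≅ Z^4.

H_0 ≅ Z^4.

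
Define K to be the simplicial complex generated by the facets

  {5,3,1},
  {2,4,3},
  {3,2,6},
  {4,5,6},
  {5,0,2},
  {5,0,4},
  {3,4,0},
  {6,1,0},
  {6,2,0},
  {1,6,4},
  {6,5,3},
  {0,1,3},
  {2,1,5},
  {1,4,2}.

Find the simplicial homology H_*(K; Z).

We work with the vertex ordering 0 < 1 < 2 < 3 < 4 < 5 < 6. The simplices of K, each written with vertices in increasing order, are:

  0-simplices (7): [0], [1], [2], [3], [4], [5], [6]
  1-simplices (21): [0,1], [0,2], [0,3], [0,4], [0,5], [0,6], [1,2], [1,3], [1,4], [1,5], [1,6], [2,3], [2,4], [2,5], [2,6], [3,4], [3,5], [3,6], [4,5], [4,6], [5,6]
  2-simplices (14): [0,1,3], [0,1,6], [0,2,5], [0,2,6], [0,3,4], [0,4,5], [1,2,4], [1,2,5], [1,3,5], [1,4,6], [2,3,4], [2,3,6], [3,5,6], [4,5,6]

Hence C_0 ≅ Z^7, C_1 ≅ Z^21, C_2 ≅ Z^14.

∂_1: C_1 → C_0 maps an edge to its endpoints' difference, ∂[p,q] = q − p. For instance
  ∂[0,6] = [6] − [0].
This gives a 7×21 integer matrix of rank 6; reducing to Smith normal form yields diagonal entries (1,1,1,1,1,1).

The boundary map ∂_2: C_2 → C_1 sends each 2-simplex [p,q,r] to [q,r] − [p,r] + [p,q]. For instance
  ∂[4,5,6] = [5,6] − [4,6] + [4,5],
  ∂[1,3,5] = [3,5] − [1,5] + [1,3].
This gives a 21×14 integer matrix of rank 13; reducing to Smith normal form yields diagonal entries (1,1,1,1,1,1,1,1,1,1,1,1,1).

Now H_k = ker ∂_k / im ∂_{k+1}, so:

  H_0: rank C_0 − rank ∂_1 = 7 − 6 = 1, and the invariant factors of ∂_1 are all 1, so H_0 = Z.
  H_1: rank ker ∂_1 − rank ∂_2 = (21 − 6) − 13 = 2, and the invariant factors of ∂_2 are all 1, so H_1 = Z^2.
  H_2: rank ker ∂_2 − rank ∂_3 = (14 − 13) − 0 = 1, and there is no ∂_3, so H_2 = Z.

As a check, the Euler characteristic is 7 − 21 + 14 = 0, which agrees with 1 − 2 + 1 = 0.
(K is a triangulation of the torus T^2.)

H_0 = Z,  H_1 = Z^2,  H_2 = Z.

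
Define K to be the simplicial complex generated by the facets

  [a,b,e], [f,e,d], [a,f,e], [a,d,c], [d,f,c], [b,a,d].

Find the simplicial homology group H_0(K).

Order the vertices as a < b < c < d < e < f. Listing each simplex with vertices in this order, K has dimension 2 with simplices:

  0-simplices (6): a, b, c, d, e, f
  1-simplices (12): ab, ac, ad, ae, af, bd, be, cd, cf, de, df, ef
  2-simplices (6): abd, abe, acd, aef, cdf, def

Hence C_0 ≅ Z^6, C_1 ≅ Z^12, C_2 ≅ Z^6.

∂_1: C_1 → C_0 is given by ∂[p,q] = [q] − [p]. For instance
  ∂df = f − d.
The resulting 6×12 matrix has rank 5, and its Smith normal form has invariant factors (1,1,1,1,1).

∂_2: C_2 → C_1 maps a triangle to the signed sum of its edges. For instance
  ∂def = ef − df + de,
  ∂abe = be − ae + ab.
The 12×6 boundary matrix has rank 6 and Smith normal form diag(1,1,1,1,1,1).

Computing H_k = (kernel of ∂_k) / (image of ∂_{k+1}):

  H_0: rank C_0 − rank ∂_1 = 6 − 5 = 1, and the invariant factors of ∂_1 are all 1, so H_0 = Z.

(K is a triangulation of the cylinder S^1 x I.)

H_0 ≅ Z.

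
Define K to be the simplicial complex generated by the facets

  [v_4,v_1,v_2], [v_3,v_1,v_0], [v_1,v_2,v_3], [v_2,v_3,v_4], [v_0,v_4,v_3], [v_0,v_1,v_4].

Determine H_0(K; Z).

Fix the vertex order v_0 < v_1 < v_2 < v_3 < v_4 and write every simplex with vertices in increasing order. Then dim K = 2 and the simplices of K are:

  0-simplices (5): [v_0], [v_1], [v_2], [v_3], [v_4]
  1-simplices (9): [v_0,v_1], [v_0,v_3], [v_0,v_4], [v_1,v_2], [v_1,v_3], [v_1,v_4], [v_2,v_3], [v_2,v_4], [v_3,v_4]
  2-simplices (6): [v_0,v_1,v_3], [v_0,v_1,v_4], [v_0,v_3,v_4], [v_1,v_2,v_3], [v_1,v_2,v_4], [v_2,v_3,v_4]

so the chain groups are C_0 ≅ Z^5, C_1 ≅ Z^9, C_2 ≅ Z^6.

∂_1: C_1 → C_0 sends each edge [p,q] (with p < q) to q − p.
The 5×9 boundary matrix has rank 4 and Smith normal form diag(1,1,1,1).

The boundary map ∂_2: C_2 → C_1 maps a triangle to the signed sum of its edges. For instance
  ∂[v_0,v_3,v_4] = [v_3,v_4] − [v_0,v_4] + [v_0,v_3],
  ∂[v_0,v_1,v_4] = [v_1,v_4] − [v_0,v_4] + [v_0,v_1].
This gives a 9×6 integer matrix of rank 5; reducing to Smith normal form yields diagonal entries (1,1,1,1,1).

Now H_k = ker ∂_k / im ∂_{k+1}, so:

  H_0: rank C_0 − rank ∂_1 = 5 − 4 = 1, and the invariant factors of ∂_1 are all 1, so H_0 = Z.

H_0 ≅ Z.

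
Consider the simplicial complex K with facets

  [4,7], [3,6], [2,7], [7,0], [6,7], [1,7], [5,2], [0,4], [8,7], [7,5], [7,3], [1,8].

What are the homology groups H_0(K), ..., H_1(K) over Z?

H_0 = Z,  H_1 = Z^4.

We work with the vertex ordering 0 < 1 < 2 < 3 < 4 < 5 < 6 < 7 < 8. The simplices of K, each written with vertices in increasing order, are:

  0-simplices (9): [0], [1], [2], [3], [4], [5], [6], [7], [8]
  1-simplices (12): [0,4], [0,7], [1,7], [1,8], [2,5], [2,7], [3,6], [3,7], [4,7], [5,7], [6,7], [7,8]

so the chain groups are C_0 ≅ Z^9, C_1 ≅ Z^12.

∂_1: C_1 → C_0 sends each edge [p,q] (with p < q) to q − p. For instance
  ∂[1,7] = [7] − [1].
This gives a 9×12 integer matrix of rank 8; reducing to Smith normal form yields diagonal entries (1,1,1,1,1,1,1,1).

Computing H_k = (kernel of ∂_k) / (image of ∂_{k+1}):

  H_0: rank C_0 − rank ∂_1 = 9 − 8 = 1, and the invariant factors of ∂_1 are all 1, so H_0 = Z.
  H_1: rank ker ∂_1 − rank ∂_2 = (12 − 8) − 0 = 4, and there is no ∂_2, so H_1 = Z^4.

(K is a triangulation of a wedge of 4 circles.)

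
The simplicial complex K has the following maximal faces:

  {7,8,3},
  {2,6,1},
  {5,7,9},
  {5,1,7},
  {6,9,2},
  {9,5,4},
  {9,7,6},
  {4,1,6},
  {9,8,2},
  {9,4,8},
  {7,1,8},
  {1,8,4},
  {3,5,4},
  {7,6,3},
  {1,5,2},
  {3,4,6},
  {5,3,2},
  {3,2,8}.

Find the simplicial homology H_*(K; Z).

We work with the vertex ordering 1 < 2 < 3 < 4 < 5 < 6 < 7 < 8 < 9. The simplices of K, each written with vertices in increasing order, are:

  0-simplices (9): [1], [2], [3], [4], [5], [6], [7], [8], [9]
  1-simplices (27): (27 of them)
  2-simplices (18): [1,2,5], [1,2,6], [1,4,6], [1,4,8], [1,5,7], [1,7,8], [2,3,5], [2,3,8], [2,6,9], [2,8,9], [3,4,5], [3,4,6], [3,6,7], [3,7,8], [4,5,9], [4,8,9], [5,7,9], [6,7,9]

so the chain groups are C_0 ≅ Z^9, C_1 ≅ Z^27, C_2 ≅ Z^18.

Boundary ∂_1: C_1 → C_0 maps an edge to its endpoints' difference, ∂[p,q] = q − p.
The resulting 9×27 matrix has rank 8, and its Smith normal form has invariant factors (1,1,1,1,1,1,1,1).

Boundary ∂_2: C_2 → C_1 maps a triangle to the signed sum of its edges. For instance
  ∂[3,7,8] = [7,8] − [3,8] + [3,7],
  ∂[2,3,8] = [3,8] − [2,8] + [2,3].
The 27×18 boundary matrix has rank 17 and Smith normal form diag(1,1,1,1,1,1,1,1,1,1,1,1,1,1,1,1,1).

Reading off H_k = ker ∂_k / im ∂_{k+1}:

  H_0: rank C_0 − rank ∂_1 = 9 − 8 = 1, and the invariant factors of ∂_1 are all 1, so H_0 ≅ Z.
  H_1: rank ker ∂_1 − rank ∂_2 = (27 − 8) − 17 = 2, and the invariant factors of ∂_2 are all 1, so H_1 ≅ Z^2.
  H_2: rank ker ∂_2 − rank ∂_3 = (18 − 17) − 0 = 1, and there is no ∂_3, so H_2 ≅ Z.

(K is a triangulation of the torus T^2.)

H_0 ≅ Z,  H_1 ≅ Z^2,  H_2 ≅ Z.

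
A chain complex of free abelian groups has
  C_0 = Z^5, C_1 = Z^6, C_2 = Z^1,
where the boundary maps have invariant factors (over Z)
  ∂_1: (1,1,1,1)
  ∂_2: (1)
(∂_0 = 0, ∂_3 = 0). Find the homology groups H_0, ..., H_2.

H_0 = Z,  H_1 = Z,  H_2 = 0.

H_0: b_0 = 5 − 0 − 4 = 1; torsion from ∂_1 factors > 1: none. So H_0 = Z.
H_1: b_1 = 6 − 4 − 1 = 1; torsion from ∂_2 factors > 1: none. So H_1 = Z.
H_2: b_2 = 1 − 1 − 0 = 0; torsion from ∂_3 factors > 1: none. So H_2 = 0.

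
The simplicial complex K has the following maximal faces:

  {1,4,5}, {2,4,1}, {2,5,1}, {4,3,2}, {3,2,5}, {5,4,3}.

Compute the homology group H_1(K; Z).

Fix the vertex order 1 < 2 < 3 < 4 < 5 and write every simplex with vertices in increasing order. Then dim K = 2 and the simplices of K are:

  0-simplices (5): [1], [2], [3], [4], [5]
  1-simplices (9): [1,2], [1,4], [1,5], [2,3], [2,4], [2,5], [3,4], [3,5], [4,5]
  2-simplices (6): [1,2,4], [1,2,5], [1,4,5], [2,3,4], [2,3,5], [3,4,5]

so the chain groups are C_0 ≅ Z^5, C_1 ≅ Z^9, C_2 ≅ Z^6.

∂_1: C_1 → C_0 sends each edge [p,q] (with p < q) to q − p. For instance
  ∂[3,5] = [5] − [3].
This gives a 5×9 integer matrix of rank 4; reducing to Smith normal form yields diagonal entries (1,1,1,1).

∂_2: C_2 → C_1 maps a triangle to the signed sum of its edges. For instance
  ∂[1,2,5] = [2,5] − [1,5] + [1,2],
  ∂[1,4,5] = [4,5] − [1,5] + [1,4].
As a 9×6 matrix over Z this has rank 5, with invariant factors (1,1,1,1,1).

Now H_k = ker ∂_k / im ∂_{k+1}, so:

  H_1: rank ker ∂_1 − rank ∂_2 = (9 − 4) − 5 = 0, and the invariant factors of ∂_2 are all 1, so H_1 ≅ 0.

H_1 = 0.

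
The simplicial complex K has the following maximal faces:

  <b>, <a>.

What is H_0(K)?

H_0 = Z^2.

Take the total order a < b on the vertex set. Then K (dimension 0) consists of the simplices:

  0-simplices (2): a, b

giving chain groups C_0 ≅ Z^2.

Reading off H_k = ker ∂_k / im ∂_{k+1}:

  H_0: rank C_0 − rank ∂_1 = 2 − 0 = 2, and there is no ∂_1, so H_0 ≅ Z^2.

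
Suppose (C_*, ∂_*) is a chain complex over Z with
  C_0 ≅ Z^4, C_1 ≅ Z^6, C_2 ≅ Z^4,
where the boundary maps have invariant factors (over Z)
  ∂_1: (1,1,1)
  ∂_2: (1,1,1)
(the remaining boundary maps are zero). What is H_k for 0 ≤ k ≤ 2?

H_0: b_0 = 4 − 0 − 3 = 1; torsion from ∂_1 factors > 1: none. So H_0 = Z.
H_1: b_1 = 6 − 3 − 3 = 0; torsion from ∂_2 factors > 1: none. So H_1 = 0.
H_2: b_2 = 4 − 3 − 0 = 1; torsion from ∂_3 factors > 1: none. So H_2 = Z.

H_0 = Z,  H_1 = 0,  H_2 = Z.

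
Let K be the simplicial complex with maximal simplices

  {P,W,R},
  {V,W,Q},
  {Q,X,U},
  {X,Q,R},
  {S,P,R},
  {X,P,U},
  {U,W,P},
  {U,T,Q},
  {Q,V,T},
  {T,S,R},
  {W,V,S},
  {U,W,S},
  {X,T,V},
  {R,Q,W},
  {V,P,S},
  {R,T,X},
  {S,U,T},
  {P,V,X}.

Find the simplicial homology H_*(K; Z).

We work with the vertex ordering P < Q < R < S < T < U < V < W < X. The simplices of K, each written with vertices in increasing order, are:

  0-simplices (9): P, Q, R, S, T, U, V, W, X
  1-simplices (27): PR, PS, PU, PV, PW, PX, QR, QT, QU, QV, QW, QX, RS, RT, RW, RX, ST, SU, SV, SW, TU, TV, TX, UW, UX, VW, VX
  2-simplices (18): PRS, PRW, PSV, PUW, PUX, PVX, QRW, QRX, QTU, QTV, QUX, QVW, RST, RTX, STU, SUW, SVW, TVX

giving chain groups C_0 ≅ Z^9, C_1 ≅ Z^27, C_2 ≅ Z^18.

∂_1: C_1 → C_0 sends each edge [p,q] (with p < q) to q − p. For instance
  ∂QV = V − Q.
The 9×27 boundary matrix has rank 8 and Smith normal form diag(1,1,1,1,1,1,1,1).

∂_2: C_2 → C_1 sends each 2-simplex [p,q,r] to [q,r] − [p,r] + [p,q]. For instance
  ∂PVX = VX − PX + PV,
  ∂QRX = RX − QX + QR.
The resulting 27×18 matrix has rank 18, and its Smith normal form has invariant factors (1,1,1,1,1,1,1,1,1,1,1,1,1,1,1,1,1,2).

Computing H_k = (kernel of ∂_k) / (image of ∂_{k+1}):

  H_0: rank C_0 − rank ∂_1 = 9 − 8 = 1, and the invariant factors of ∂_1 are all 1, so H_0 = Z.
  H_1: rank ker ∂_1 − rank ∂_2 = (27 − 8) − 18 = 1, and ∂_2 has invariant factor 2 > 1, so H_1 = Z ⊕ Z/2.
  H_2: rank ker ∂_2 − rank ∂_3 = (18 − 18) − 0 = 0, and there is no ∂_3, so H_2 = 0.

As a check, the Euler characteristic is 9 − 27 + 18 = 0, which agrees with 1 − 1 + 0 = 0.

H_0 = Z,  H_1 = Z ⊕ Z/2,  H_2 = 0.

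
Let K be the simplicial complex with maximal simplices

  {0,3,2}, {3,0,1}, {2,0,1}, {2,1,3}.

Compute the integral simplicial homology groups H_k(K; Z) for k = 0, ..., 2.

Order the vertices as 0 < 1 < 2 < 3. Listing each simplex with vertices in this order, K has dimension 2 with simplices:

  0-simplices (4): [0], [1], [2], [3]
  1-simplices (6): [0,1], [0,2], [0,3], [1,2], [1,3], [2,3]
  2-simplices (4): [0,1,2], [0,1,3], [0,2,3], [1,2,3]

so the chain groups are C_0 ≅ Z^4, C_1 ≅ Z^6, C_2 ≅ Z^4.

∂_1: C_1 → C_0 sends each edge [p,q] (with p < q) to q − p. For instance
  ∂[2,3] = [3] − [2].
The 4×6 boundary matrix has rank 3 and Smith normal form diag(1,1,1).

∂_2: C_2 → C_1 sends each 2-simplex [p,q,r] to [q,r] − [p,r] + [p,q]. For instance
  ∂[0,1,3] = [1,3] − [0,3] + [0,1],
  ∂[0,2,3] = [2,3] − [0,3] + [0,2].
The resulting 6×4 matrix has rank 3, and its Smith normal form has invariant factors (1,1,1).

Computing H_k = (kernel of ∂_k) / (image of ∂_{k+1}):

  H_0: rank C_0 − rank ∂_1 = 4 − 3 = 1, and the invariant factors of ∂_1 are all 1, so H_0 ≅ Z.
  H_1: rank ker ∂_1 − rank ∂_2 = (6 − 3) − 3 = 0, and the invariant factors of ∂_2 are all 1, so H_1 ≅ 0.
  H_2: rank ker ∂_2 − rank ∂_3 = (4 − 3) − 0 = 1, and there is no ∂_3, so H_2 ≅ Z.

(K is a triangulation of the 2-sphere S^2.)

H_0 ≅ Z,  H_1 = 0,  H_2 ≅ Z.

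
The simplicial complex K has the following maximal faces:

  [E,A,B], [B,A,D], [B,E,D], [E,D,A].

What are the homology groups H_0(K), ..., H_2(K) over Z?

Fix the vertex order A < B < D < E and write every simplex with vertices in increasing order. Then dim K = 2 and the simplices of K are:

  0-simplices (4): A, B, D, E
  1-simplices (6): AB, AD, AE, BD, BE, DE
  2-simplices (4): ABD, ABE, ADE, BDE

Hence C_0 ≅ Z^4, C_1 ≅ Z^6, C_2 ≅ Z^4.

Boundary ∂_1: C_1 → C_0 sends each edge [p,q] (with p < q) to q − p. For instance
  ∂AE = E − A.
The resulting 4×6 matrix has rank 3, and its Smith normal form has invariant factors (1,1,1).

Boundary ∂_2: C_2 → C_1 maps a triangle to the signed sum of its edges. For instance
  ∂ADE = DE − AE + AD,
  ∂ABD = BD − AD + AB.
The 6×4 boundary matrix has rank 3 and Smith normal form diag(1,1,1).

Computing H_k = (kernel of ∂_k) / (image of ∂_{k+1}):

  H_0: rank C_0 − rank ∂_1 = 4 − 3 = 1, and the invariant factors of ∂_1 are all 1, so H_0 = Z.
  H_1: rank ker ∂_1 − rank ∂_2 = (6 − 3) − 3 = 0, and the invariant factors of ∂_2 are all 1, so H_1 = 0.
  H_2: rank ker ∂_2 − rank ∂_3 = (4 − 3) − 0 = 1, and there is no ∂_3, so H_2 = Z.

(K is a triangulation of the 2-sphere S^2.)

H_0 ≅ Z,  H_1 = 0,  H_2 ≅ Z.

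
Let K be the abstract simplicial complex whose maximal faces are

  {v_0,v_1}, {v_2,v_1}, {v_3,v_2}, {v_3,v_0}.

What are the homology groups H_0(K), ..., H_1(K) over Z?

Fix the vertex order v_0 < v_1 < v_2 < v_3 and write every simplex with vertices in increasing order. Then dim K = 1 and the simplices of K are:

  0-simplices (4): [v_0], [v_1], [v_2], [v_3]
  1-simplices (4): [v_0,v_1], [v_0,v_3], [v_1,v_2], [v_2,v_3]

Hence C_0 ≅ Z^4, C_1 ≅ Z^4.

Boundary ∂_1: C_1 → C_0 is given by ∂[p,q] = [q] − [p]. For instance
  ∂[v_0,v_3] = [v_3] − [v_0].
The 4×4 boundary matrix has rank 3 and Smith normal form diag(1,1,1).

Computing H_k = (kernel of ∂_k) / (image of ∂_{k+1}):

  H_0: rank C_0 − rank ∂_1 = 4 − 3 = 1, and the invariant factors of ∂_1 are all 1, so H_0 ≅ Z.
  H_1: rank ker ∂_1 − rank ∂_2 = (4 − 3) − 0 = 1, and there is no ∂_2, so H_1 ≅ Z.

As a check, the Euler characteristic is 4 − 4 = 0, which agrees with 1 − 1 = 0.

H_0 = Z,  H_1 = Z.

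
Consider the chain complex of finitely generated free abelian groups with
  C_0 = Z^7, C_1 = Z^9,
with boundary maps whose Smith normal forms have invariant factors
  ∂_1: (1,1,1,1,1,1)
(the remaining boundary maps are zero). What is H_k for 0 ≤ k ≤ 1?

H_0 = Z,  H_1 = Z^3.

H_0: b_0 = 7 − 0 − 6 = 1; torsion from ∂_1 factors > 1: none. So H_0 = Z.
H_1: b_1 = 9 − 6 − 0 = 3; torsion from ∂_2 factors > 1: none. So H_1 = Z^3.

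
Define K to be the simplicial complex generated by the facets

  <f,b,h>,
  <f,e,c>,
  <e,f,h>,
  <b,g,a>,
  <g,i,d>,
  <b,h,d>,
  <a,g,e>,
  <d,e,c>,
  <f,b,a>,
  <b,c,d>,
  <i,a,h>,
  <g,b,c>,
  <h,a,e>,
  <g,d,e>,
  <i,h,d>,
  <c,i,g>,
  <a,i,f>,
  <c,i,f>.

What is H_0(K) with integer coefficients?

Fix the vertex order a < b < c < d < e < f < g < h < i and write every simplex with vertices in increasing order. Then dim K = 2 and the simplices of K are:

  0-simplices (9): a, b, c, d, e, f, g, h, i
  1-simplices (27): ab, ae, af, ag, ah, ai, bc, bd, bf, bg, bh, cd, ce, cf, cg, ci, de, dg, dh, di, ef, eg, eh, fh, fi, gi, hi
  2-simplices (18): abf, abg, aeg, aeh, afi, ahi, bcd, bcg, bdh, bfh, cde, cef, cfi, cgi, deg, dgi, dhi, efh

Hence C_0 ≅ Z^9, C_1 ≅ Z^27, C_2 ≅ Z^18.

∂_1: C_1 → C_0 maps an edge to its endpoints' difference, ∂[p,q] = q − p.
As a 9×27 matrix over Z this has rank 8, with invariant factors (1,1,1,1,1,1,1,1).

∂_2: C_2 → C_1 maps a triangle to the signed sum of its edges. For instance
  ∂ahi = hi − ai + ah,
  ∂abg = bg − ag + ab.
As a 27×18 matrix over Z this has rank 18, with invariant factors (1,1,1,1,1,1,1,1,1,1,1,1,1,1,1,1,1,2).

Now H_k = ker ∂_k / im ∂_{k+1}, so:

  H_0: rank C_0 − rank ∂_1 = 9 − 8 = 1, and the invariant factors of ∂_1 are all 1, so H_0 ≅ Z.

H_0 = Z.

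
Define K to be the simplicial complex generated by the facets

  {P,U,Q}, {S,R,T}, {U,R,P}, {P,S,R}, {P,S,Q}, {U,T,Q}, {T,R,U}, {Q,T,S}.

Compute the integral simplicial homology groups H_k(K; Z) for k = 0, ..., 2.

We work with the vertex ordering P < Q < R < S < T < U. The simplices of K, each written with vertices in increasing order, are:

  0-simplices (6): P, Q, R, S, T, U
  1-simplices (12): PQ, PR, PS, PU, QS, QT, QU, RS, RT, RU, ST, TU
  2-simplices (8): PQS, PQU, PRS, PRU, QST, QTU, RST, RTU

giving chain groups C_0 ≅ Z^6, C_1 ≅ Z^12, C_2 ≅ Z^8.

∂_1: C_1 → C_0 is given by ∂[p,q] = [q] − [p]. For instance
  ∂RS = S − R.
The 6×12 boundary matrix has rank 5 and Smith normal form diag(1,1,1,1,1).

∂_2: C_2 → C_1 sends each 2-simplex [p,q,r] to [q,r] − [p,r] + [p,q]. For instance
  ∂RTU = TU − RU + RT,
  ∂PRU = RU − PU + PR.
The 12×8 boundary matrix has rank 7 and Smith normal form diag(1,1,1,1,1,1,1).

From H_k ≅ ker(∂_k) / im(∂_{k+1}) we obtain:

  H_0: rank C_0 − rank ∂_1 = 6 − 5 = 1, and the invariant factors of ∂_1 are all 1, so H_0 ≅ Z.
  H_1: rank ker ∂_1 − rank ∂_2 = (12 − 5) − 7 = 0, and the invariant factors of ∂_2 are all 1, so H_1 ≅ 0.
  H_2: rank ker ∂_2 − rank ∂_3 = (8 − 7) − 0 = 1, and there is no ∂_3, so H_2 ≅ Z.

As a check, the Euler characteristic is 6 − 12 + 8 = 2, which agrees with 1 − 0 + 1 = 2.

H_0 ≅ Z,  H_1 = 0,  H_2 ≅ Z.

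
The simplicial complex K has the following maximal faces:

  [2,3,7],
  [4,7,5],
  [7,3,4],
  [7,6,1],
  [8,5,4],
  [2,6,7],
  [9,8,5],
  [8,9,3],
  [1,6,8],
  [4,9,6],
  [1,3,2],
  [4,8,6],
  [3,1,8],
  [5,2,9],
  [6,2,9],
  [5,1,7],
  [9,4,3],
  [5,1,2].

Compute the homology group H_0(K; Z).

Order the vertices as 1 < 2 < 3 < 4 < 5 < 6 < 7 < 8 < 9. Listing each simplex with vertices in this order, K has dimension 2 with simplices:

  0-simplices (9): [1], [2], [3], [4], [5], [6], [7], [8], [9]
  1-simplices (27): (27 of them)
  2-simplices (18): [1,2,3], [1,2,5], [1,3,8], [1,5,7], [1,6,7], [1,6,8], [2,3,7], [2,5,9], [2,6,7], [2,6,9], [3,4,7], [3,4,9], [3,8,9], [4,5,7], [4,5,8], [4,6,8], [4,6,9], [5,8,9]

giving chain groups C_0 ≅ Z^9, C_1 ≅ Z^27, C_2 ≅ Z^18.

Boundary ∂_1: C_1 → C_0 sends each edge [p,q] (with p < q) to q − p. For instance
  ∂[1,6] = [6] − [1].
This gives a 9×27 integer matrix of rank 8; reducing to Smith normal form yields diagonal entries (1,1,1,1,1,1,1,1).

Boundary ∂_2: C_2 → C_1 acts by ∂[p,q,r] = [q,r] − [p,r] + [p,q]. For instance
  ∂[4,5,8] = [5,8] − [4,8] + [4,5],
  ∂[4,5,7] = [5,7] − [4,7] + [4,5].
This gives a 27×18 integer matrix of rank 18; reducing to Smith normal form yields diagonal entries (1,1,1,1,1,1,1,1,1,1,1,1,1,1,1,1,1,2).

Reading off H_k = ker ∂_k / im ∂_{k+1}:

  H_0: rank C_0 − rank ∂_1 = 9 − 8 = 1, and the invariant factors of ∂_1 are all 1, so H_0 = Z.

(K is a triangulation of the Klein bottle.)

H_0 ≅ Z.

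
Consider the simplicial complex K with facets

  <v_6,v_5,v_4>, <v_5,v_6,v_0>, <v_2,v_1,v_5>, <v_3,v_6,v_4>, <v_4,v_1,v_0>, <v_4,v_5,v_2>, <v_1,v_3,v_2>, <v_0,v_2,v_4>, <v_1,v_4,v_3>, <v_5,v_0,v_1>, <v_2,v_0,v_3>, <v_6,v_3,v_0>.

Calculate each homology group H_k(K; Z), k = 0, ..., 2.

H_0 ≅ Z,  H_1 ≅ Z/2,  H_2 = 0.

Fix the vertex order v_0 < v_1 < v_2 < v_3 < v_4 < v_5 < v_6 and write every simplex with vertices in increasing order. Then dim K = 2 and the simplices of K are:

  0-simplices (7): [v_0], [v_1], [v_2], [v_3], [v_4], [v_5], [v_6]
  1-simplices (18): (18 of them)
  2-simplices (12): (12 of them)

Hence C_0 ≅ Z^7, C_1 ≅ Z^18, C_2 ≅ Z^12.

The boundary map ∂_1: C_1 → C_0 sends each edge [p,q] (with p < q) to q − p.
As a 7×18 matrix over Z this has rank 6, with invariant factors (1,1,1,1,1,1).

∂_2: C_2 → C_1 sends each 2-simplex [p,q,r] to [q,r] − [p,r] + [p,q]. For instance
  ∂[v_0,v_1,v_4] = [v_1,v_4] − [v_0,v_4] + [v_0,v_1],
  ∂[v_0,v_2,v_3] = [v_2,v_3] − [v_0,v_3] + [v_0,v_2].
As a 18×12 matrix over Z this has rank 12, with invariant factors (1,1,1,1,1,1,1,1,1,1,1,2).

Now H_k = ker ∂_k / im ∂_{k+1}, so:

  H_0: rank C_0 − rank ∂_1 = 7 − 6 = 1, and the invariant factors of ∂_1 are all 1, so H_0 ≅ Z.
  H_1: rank ker ∂_1 − rank ∂_2 = (18 − 6) − 12 = 0, and ∂_2 has invariant factor 2 > 1, so H_1 ≅ Z/2.
  H_2: rank ker ∂_2 − rank ∂_3 = (12 − 12) − 0 = 0, and there is no ∂_3, so H_2 ≅ 0.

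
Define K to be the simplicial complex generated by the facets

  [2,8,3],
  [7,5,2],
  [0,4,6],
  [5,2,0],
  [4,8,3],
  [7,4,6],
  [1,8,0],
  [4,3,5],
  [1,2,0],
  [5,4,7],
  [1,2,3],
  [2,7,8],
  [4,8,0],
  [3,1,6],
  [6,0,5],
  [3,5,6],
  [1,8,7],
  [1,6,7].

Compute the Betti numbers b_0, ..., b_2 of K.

Order the vertices as 0 < 1 < 2 < 3 < 4 < 5 < 6 < 7 < 8. Listing each simplex with vertices in this order, K has dimension 2 with simplices:

  0-simplices (9): [0], [1], [2], [3], [4], [5], [6], [7], [8]
  1-simplices (27): (27 of them)
  2-simplices (18): [0,1,2], [0,1,8], [0,2,5], [0,4,6], [0,4,8], [0,5,6], [1,2,3], [1,3,6], [1,6,7], [1,7,8], [2,3,8], [2,5,7], [2,7,8], [3,4,5], [3,4,8], [3,5,6], [4,5,7], [4,6,7]

giving chain groups C_0 ≅ Z^9, C_1 ≅ Z^27, C_2 ≅ Z^18.

Boundary ∂_1: C_1 → C_0 is given by ∂[p,q] = [q] − [p]. For instance
  ∂[3,5] = [5] − [3].
As a 9×27 matrix over Z this has rank 8, with invariant factors (1,1,1,1,1,1,1,1).

The boundary map ∂_2: C_2 → C_1 acts by ∂[p,q,r] = [q,r] − [p,r] + [p,q]. For instance
  ∂[1,7,8] = [7,8] − [1,8] + [1,7],
  ∂[1,6,7] = [6,7] − [1,7] + [1,6].
The resulting 27×18 matrix has rank 18, and its Smith normal form has invariant factors (1,1,1,1,1,1,1,1,1,1,1,1,1,1,1,1,1,2).

Computing H_k = (kernel of ∂_k) / (image of ∂_{k+1}):

  H_0: rank C_0 − rank ∂_1 = 9 − 8 = 1, and the invariant factors of ∂_1 are all 1, so H_0 ≅ Z.
  H_1: rank ker ∂_1 − rank ∂_2 = (27 − 8) − 18 = 1, and ∂_2 has invariant factor 2 > 1, so H_1 ≅ Z × Z/2.
  H_2: rank ker ∂_2 − rank ∂_3 = (18 − 18) − 0 = 0, and there is no ∂_3, so H_2 ≅ 0.

(K is a triangulation of the Klein bottle.)

Hence the Betti numbers are b_0 = 1, b_1 = 1, b_2 = 0.

b_0 = 1, b_1 = 1, b_2 = 0.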